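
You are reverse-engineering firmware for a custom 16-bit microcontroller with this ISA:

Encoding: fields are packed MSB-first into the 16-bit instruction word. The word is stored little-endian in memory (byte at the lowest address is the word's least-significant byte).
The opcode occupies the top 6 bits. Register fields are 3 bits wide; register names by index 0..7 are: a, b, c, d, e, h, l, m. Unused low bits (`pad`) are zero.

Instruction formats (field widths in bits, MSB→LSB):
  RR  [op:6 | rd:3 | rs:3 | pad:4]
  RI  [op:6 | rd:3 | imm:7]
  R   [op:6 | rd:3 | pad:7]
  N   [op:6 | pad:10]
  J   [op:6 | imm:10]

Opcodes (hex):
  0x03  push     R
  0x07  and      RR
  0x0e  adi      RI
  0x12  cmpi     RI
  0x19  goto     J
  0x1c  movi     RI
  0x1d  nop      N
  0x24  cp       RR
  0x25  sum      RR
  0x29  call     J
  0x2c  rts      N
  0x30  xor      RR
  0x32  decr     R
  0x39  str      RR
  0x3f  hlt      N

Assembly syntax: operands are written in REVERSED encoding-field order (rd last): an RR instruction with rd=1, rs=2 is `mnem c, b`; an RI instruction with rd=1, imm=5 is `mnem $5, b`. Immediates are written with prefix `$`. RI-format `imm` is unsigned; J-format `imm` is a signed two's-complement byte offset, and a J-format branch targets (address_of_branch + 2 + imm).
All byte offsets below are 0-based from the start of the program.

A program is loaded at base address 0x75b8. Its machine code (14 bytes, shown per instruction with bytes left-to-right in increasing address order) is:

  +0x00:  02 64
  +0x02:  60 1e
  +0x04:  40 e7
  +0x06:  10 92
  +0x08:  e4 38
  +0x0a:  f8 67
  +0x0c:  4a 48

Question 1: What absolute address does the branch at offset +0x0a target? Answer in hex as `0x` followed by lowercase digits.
+0x0a: f8 67 ⇒ word 0x67f8 (little)
  op=0x67f8>>10=0x19 ⇒ goto (J)
  imm: (w>>0)&0x3ff=0x3f8 (s10→-8) → $-8
  target = base 0x75b8 + off 0x0a + 2 + imm -8 = 0x75bc

0x75bc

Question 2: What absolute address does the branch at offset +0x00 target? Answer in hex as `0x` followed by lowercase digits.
0x75bc

[00] 02 64 → 0x6402
  top 6b → 0x19 → goto [J]
  [9:0] imm=2 = $2
  target = base 0x75b8 + off 0x00 + 2 + imm 2 = 0x75bc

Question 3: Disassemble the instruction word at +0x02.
[02] 60 1e → 0x1e60
  opcode bits[15:10]=0x7: and/RR
  rd: (w>>7)&0x7=0x4 → e
  rs: (w>>4)&0x7=0x6 → l

and l, e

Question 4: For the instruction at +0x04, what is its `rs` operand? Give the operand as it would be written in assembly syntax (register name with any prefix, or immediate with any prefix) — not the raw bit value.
e

[04] 40 e7 → 0xe740
  opcode bits[15:10]=0x39: str/RR
  [9:7] rd=6 = l
  [6:4] rs=4 = e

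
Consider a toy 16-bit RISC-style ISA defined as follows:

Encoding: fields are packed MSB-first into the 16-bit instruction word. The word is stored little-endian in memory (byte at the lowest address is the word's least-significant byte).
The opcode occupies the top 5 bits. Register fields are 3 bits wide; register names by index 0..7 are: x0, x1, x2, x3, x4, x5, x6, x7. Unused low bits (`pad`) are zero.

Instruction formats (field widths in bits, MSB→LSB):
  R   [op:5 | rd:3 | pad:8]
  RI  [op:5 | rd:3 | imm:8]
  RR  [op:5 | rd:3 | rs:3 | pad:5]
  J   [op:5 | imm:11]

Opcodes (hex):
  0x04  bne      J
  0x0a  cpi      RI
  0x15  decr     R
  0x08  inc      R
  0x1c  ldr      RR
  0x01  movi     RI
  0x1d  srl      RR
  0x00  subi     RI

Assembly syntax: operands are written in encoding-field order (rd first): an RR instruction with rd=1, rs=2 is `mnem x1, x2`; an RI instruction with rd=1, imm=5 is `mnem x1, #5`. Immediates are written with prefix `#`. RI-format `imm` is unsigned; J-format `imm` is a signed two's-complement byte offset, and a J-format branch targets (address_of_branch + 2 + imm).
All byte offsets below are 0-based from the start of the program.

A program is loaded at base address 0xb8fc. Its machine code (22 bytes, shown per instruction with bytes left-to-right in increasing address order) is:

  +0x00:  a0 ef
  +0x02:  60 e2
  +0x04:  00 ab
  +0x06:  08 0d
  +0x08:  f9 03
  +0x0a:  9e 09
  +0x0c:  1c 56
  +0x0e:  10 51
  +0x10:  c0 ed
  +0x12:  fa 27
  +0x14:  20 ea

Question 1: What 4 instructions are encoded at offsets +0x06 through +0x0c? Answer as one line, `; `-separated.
movi x5, #8; subi x3, #249; movi x1, #158; cpi x6, #28

[06] 08 0d → 0x0d08
  opcode bits[15:11]=0x1: movi/RI
  rd: (w>>8)&0x7=0x5 → x5
  imm: (w>>0)&0xff=0x8 → #8
[08] f9 03 → 0x03f9
  opcode bits[15:11]=0x0: subi/RI
  rd: (w>>8)&0x7=0x3 → x3
  imm: (w>>0)&0xff=0xf9 → #249
[0a] 9e 09 → 0x099e
  opcode bits[15:11]=0x1: movi/RI
  rd: (w>>8)&0x7=0x1 → x1
  imm: (w>>0)&0xff=0x9e → #158
[0c] 1c 56 → 0x561c
  opcode bits[15:11]=0xa: cpi/RI
  rd: (w>>8)&0x7=0x6 → x6
  imm: (w>>0)&0xff=0x1c → #28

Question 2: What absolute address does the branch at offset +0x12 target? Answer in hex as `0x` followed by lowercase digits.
0xb90a

+0x12: fa 27 ⇒ word 0x27fa (little)
  op=0x27fa>>11=0x4 ⇒ bne (J)
  [10:0] imm=2042 (s11→-6) = #-6
  target = base 0xb8fc + off 0x12 + 2 + imm -6 = 0xb90a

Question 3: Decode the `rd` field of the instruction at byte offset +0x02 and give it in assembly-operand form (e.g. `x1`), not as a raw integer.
x2

[02] 60 e2 → 0xe260
  opcode bits[15:11]=0x1c: ldr/RR
  rd@[10:8]=0x2 ⇒ x2
  rs@[7:5]=0x3 ⇒ x3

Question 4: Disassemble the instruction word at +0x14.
srl x2, x1

[14] 20 ea → 0xea20
  top 5b → 0x1d → srl [RR]
  rd@[10:8]=0x2 ⇒ x2
  rs@[7:5]=0x1 ⇒ x1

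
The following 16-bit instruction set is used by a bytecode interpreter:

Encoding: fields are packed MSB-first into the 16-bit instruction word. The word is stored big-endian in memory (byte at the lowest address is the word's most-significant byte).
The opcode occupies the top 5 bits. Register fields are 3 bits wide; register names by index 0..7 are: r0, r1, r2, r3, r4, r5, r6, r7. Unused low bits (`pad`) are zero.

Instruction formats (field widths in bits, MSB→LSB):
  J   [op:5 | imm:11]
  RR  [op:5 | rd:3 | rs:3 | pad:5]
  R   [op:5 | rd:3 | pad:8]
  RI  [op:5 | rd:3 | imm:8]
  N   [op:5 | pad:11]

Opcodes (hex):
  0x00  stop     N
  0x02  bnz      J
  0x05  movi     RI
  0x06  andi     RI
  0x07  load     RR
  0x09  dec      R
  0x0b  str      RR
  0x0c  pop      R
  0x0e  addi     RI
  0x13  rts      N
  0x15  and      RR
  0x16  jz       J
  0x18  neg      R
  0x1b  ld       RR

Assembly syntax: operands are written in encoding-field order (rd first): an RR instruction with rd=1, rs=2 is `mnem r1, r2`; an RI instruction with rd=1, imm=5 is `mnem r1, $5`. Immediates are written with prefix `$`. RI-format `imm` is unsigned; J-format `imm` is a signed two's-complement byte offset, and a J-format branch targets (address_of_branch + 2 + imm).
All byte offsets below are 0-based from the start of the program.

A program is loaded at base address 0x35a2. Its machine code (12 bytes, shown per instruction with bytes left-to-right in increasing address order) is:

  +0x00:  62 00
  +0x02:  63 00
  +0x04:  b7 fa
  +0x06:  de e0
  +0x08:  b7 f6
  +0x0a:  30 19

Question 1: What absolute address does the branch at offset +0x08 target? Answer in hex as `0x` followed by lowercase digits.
@+08  big-endian(b7 f6) = 0xb7f6
  top 5b → 0x16 → jz [J]
  [10:0] imm=2038 (s11→-10) = $-10
  target = base 0x35a2 + off 0x08 + 2 + imm -10 = 0x35a2

0x35a2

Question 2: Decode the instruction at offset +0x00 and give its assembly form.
off 0x00: read 62 00 as big → 0x6200
  top 5b → 0xc → pop [R]
  rd: (w>>8)&0x7=0x2 → r2

pop r2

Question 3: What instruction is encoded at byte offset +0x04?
jz $-6

@+04  big-endian(b7 fa) = 0xb7fa
  opcode bits[15:11]=0x16: jz/J
  [10:0] imm=2042 (s11→-6) = $-6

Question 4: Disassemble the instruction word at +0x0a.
andi r0, $25

@+0a  big-endian(30 19) = 0x3019
  top 5b → 0x6 → andi [RI]
  [10:8] rd=0 = r0
  [7:0] imm=25 = $25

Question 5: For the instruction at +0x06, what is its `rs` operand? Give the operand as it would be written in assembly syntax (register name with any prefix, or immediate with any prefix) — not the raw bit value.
off 0x06: read de e0 as big → 0xdee0
  top 5b → 0x1b → ld [RR]
  [10:8] rd=6 = r6
  [7:5] rs=7 = r7

r7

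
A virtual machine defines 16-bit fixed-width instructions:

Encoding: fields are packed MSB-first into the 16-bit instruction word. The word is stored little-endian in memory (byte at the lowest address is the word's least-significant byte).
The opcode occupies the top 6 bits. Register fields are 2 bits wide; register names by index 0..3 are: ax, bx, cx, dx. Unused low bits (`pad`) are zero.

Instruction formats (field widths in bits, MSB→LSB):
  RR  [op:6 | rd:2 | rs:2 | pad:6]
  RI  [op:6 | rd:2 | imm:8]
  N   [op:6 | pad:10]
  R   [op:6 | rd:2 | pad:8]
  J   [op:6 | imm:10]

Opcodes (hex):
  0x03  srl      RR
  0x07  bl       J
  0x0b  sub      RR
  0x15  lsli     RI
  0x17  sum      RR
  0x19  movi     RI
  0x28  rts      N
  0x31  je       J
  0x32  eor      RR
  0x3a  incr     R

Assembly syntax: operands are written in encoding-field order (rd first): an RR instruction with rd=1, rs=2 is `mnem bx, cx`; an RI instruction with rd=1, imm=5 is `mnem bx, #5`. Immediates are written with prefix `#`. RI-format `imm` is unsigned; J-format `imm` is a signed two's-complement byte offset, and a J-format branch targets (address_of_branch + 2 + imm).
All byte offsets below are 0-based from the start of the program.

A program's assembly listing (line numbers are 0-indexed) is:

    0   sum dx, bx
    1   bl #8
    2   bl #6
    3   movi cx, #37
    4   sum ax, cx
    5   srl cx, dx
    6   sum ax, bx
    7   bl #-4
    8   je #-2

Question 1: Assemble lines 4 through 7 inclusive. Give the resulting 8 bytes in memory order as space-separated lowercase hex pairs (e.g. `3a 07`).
80 5c c0 0e 40 5c fc 1f

line 4 (sum): pack op=0x17:6|rd=0:2|rs=2:2|pad=0:6 = 0x5c80; little→ 80 5c
line 5 (srl): pack op=0x3:6|rd=2:2|rs=3:2|pad=0:6 = 0x0ec0; little→ c0 0e
line 6 (sum): pack op=0x17:6|rd=0:2|rs=1:2|pad=0:6 = 0x5c40; little→ 40 5c
line 7 (bl): pack op=0x7:6|imm=-4:10 = 0x1ffc; little→ fc 1f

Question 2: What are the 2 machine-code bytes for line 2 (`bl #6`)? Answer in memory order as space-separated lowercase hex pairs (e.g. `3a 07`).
line 2 (bl): pack op=0x7:6|imm=6:10 = 0x1c06; little→ 06 1c

06 1c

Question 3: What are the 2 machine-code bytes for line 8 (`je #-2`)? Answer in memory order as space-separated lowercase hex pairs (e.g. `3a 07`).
fe c7

8. je fields op=0x31:6|imm=-2:10 → word c7feh → fe c7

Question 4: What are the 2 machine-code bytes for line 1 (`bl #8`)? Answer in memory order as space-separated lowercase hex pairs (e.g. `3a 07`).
08 1c

1. bl fields op=0x7:6|imm=8:10 → word 1c08h → 08 1c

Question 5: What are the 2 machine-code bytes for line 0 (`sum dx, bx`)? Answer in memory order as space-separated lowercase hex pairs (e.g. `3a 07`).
0. sum fields op=0x17:6|rd=3:2|rs=1:2|pad=0:6 → word 5f40h → 40 5f

40 5f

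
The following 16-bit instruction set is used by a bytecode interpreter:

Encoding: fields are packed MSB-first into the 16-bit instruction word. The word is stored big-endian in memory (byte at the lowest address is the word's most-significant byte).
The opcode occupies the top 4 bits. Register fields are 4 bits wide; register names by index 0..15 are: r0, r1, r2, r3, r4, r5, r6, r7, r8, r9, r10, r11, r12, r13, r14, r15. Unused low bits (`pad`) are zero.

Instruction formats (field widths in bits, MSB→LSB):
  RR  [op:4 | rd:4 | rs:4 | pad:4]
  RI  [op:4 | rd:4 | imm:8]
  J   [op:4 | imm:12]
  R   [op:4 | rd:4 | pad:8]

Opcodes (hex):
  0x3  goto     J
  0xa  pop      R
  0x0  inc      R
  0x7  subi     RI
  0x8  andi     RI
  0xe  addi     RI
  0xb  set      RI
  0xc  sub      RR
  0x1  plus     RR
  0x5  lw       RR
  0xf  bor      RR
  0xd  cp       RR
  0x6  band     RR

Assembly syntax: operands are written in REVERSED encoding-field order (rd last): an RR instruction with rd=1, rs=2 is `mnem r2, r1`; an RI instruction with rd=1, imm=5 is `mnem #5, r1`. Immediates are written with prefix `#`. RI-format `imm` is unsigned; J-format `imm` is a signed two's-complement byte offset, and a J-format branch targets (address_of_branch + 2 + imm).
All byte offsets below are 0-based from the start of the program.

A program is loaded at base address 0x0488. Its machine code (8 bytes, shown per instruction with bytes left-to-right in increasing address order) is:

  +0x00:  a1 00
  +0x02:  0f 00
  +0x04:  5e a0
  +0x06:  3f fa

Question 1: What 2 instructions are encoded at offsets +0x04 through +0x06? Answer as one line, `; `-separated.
lw r10, r14; goto #-6

[04] 5e a0 → 0x5ea0
  top 4b → 0x5 → lw [RR]
  rd: (w>>8)&0xf=0xe → r14
  rs: (w>>4)&0xf=0xa → r10
[06] 3f fa → 0x3ffa
  top 4b → 0x3 → goto [J]
  imm: (w>>0)&0xfff=0xffa (s12→-6) → #-6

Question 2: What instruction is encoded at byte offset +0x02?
@+02  big-endian(0f 00) = 0x0f00
  opcode bits[15:12]=0x0: inc/R
  [11:8] rd=15 = r15

inc r15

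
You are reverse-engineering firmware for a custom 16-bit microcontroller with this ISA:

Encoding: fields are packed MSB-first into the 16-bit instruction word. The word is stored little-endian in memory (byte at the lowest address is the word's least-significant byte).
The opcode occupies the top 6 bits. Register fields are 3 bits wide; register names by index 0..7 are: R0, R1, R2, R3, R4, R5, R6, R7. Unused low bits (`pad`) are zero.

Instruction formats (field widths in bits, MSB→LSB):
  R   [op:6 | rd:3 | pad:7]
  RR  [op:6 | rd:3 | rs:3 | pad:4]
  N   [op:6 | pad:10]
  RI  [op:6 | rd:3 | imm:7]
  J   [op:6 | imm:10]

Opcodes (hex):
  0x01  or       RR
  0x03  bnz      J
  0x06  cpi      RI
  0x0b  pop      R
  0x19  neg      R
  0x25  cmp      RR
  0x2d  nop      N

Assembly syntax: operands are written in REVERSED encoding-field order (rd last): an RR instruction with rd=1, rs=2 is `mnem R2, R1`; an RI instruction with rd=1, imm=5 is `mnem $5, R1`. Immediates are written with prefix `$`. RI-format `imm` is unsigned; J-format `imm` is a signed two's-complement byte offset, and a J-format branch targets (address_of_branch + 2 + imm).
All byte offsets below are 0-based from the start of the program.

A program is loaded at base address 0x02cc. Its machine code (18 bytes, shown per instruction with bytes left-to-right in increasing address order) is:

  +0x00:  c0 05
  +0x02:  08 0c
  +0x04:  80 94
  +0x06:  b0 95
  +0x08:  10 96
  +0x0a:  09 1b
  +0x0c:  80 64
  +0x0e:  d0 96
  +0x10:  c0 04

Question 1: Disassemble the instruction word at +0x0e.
cmp R5, R5

+0x0e: d0 96 ⇒ word 0x96d0 (little)
  top 6b → 0x25 → cmp [RR]
  [9:7] rd=5 = R5
  [6:4] rs=5 = R5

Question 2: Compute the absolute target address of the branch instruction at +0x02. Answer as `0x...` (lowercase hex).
off 0x02: read 08 0c as little → 0x0c08
  opcode bits[15:10]=0x3: bnz/J
  imm: (w>>0)&0x3ff=0x8 → $8
  target = base 0x02cc + off 0x02 + 2 + imm 8 = 0x02d8

0x02d8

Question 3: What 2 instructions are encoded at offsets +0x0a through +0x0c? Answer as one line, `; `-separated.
cpi $9, R6; neg R1

+0x0a: 09 1b ⇒ word 0x1b09 (little)
  op=0x1b09>>10=0x6 ⇒ cpi (RI)
  rd: (w>>7)&0x7=0x6 → R6
  imm: (w>>0)&0x7f=0x9 → $9
+0x0c: 80 64 ⇒ word 0x6480 (little)
  op=0x6480>>10=0x19 ⇒ neg (R)
  rd: (w>>7)&0x7=0x1 → R1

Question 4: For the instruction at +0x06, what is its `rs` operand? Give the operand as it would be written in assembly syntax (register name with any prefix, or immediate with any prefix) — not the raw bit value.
off 0x06: read b0 95 as little → 0x95b0
  top 6b → 0x25 → cmp [RR]
  rd: (w>>7)&0x7=0x3 → R3
  rs: (w>>4)&0x7=0x3 → R3

R3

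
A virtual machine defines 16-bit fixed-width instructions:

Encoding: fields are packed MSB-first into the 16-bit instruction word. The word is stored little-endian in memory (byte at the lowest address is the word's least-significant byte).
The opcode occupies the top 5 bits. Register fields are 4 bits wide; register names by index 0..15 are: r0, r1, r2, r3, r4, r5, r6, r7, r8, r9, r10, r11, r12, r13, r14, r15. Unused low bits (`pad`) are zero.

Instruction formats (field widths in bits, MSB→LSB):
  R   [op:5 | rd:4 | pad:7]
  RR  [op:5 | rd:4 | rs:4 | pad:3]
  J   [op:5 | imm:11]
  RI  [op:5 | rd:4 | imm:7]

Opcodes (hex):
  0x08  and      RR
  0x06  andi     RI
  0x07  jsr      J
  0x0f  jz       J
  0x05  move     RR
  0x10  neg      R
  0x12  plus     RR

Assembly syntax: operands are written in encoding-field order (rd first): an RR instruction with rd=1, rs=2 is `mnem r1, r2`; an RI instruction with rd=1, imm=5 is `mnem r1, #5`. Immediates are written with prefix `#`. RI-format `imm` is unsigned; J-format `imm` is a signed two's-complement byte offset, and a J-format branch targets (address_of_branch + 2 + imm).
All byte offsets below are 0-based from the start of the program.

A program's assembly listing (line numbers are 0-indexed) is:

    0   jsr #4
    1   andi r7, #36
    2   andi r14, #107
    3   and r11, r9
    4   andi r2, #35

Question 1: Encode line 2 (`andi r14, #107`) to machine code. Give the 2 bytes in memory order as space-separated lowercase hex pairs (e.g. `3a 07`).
6b 37

L2: andi op=0x6:5|rd=14:4|imm=107:7 ⇒ 0x376b ⇒ little 6b 37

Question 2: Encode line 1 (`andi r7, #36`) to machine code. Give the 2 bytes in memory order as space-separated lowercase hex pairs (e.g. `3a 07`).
a4 33

L1: andi op=0x6:5|rd=7:4|imm=36:7 ⇒ 0x33a4 ⇒ little a4 33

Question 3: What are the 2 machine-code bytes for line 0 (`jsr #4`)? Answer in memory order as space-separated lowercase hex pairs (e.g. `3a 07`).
line 0 (jsr): pack op=0x7:5|imm=4:11 = 0x3804; little→ 04 38

04 38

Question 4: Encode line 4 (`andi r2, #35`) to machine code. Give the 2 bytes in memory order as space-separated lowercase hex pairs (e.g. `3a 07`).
23 31

4. andi fields op=0x6:5|rd=2:4|imm=35:7 → word 3123h → 23 31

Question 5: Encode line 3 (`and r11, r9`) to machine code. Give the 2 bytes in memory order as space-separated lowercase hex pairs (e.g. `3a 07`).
c8 45

3. and fields op=0x8:5|rd=11:4|rs=9:4|pad=0:3 → word 45c8h → c8 45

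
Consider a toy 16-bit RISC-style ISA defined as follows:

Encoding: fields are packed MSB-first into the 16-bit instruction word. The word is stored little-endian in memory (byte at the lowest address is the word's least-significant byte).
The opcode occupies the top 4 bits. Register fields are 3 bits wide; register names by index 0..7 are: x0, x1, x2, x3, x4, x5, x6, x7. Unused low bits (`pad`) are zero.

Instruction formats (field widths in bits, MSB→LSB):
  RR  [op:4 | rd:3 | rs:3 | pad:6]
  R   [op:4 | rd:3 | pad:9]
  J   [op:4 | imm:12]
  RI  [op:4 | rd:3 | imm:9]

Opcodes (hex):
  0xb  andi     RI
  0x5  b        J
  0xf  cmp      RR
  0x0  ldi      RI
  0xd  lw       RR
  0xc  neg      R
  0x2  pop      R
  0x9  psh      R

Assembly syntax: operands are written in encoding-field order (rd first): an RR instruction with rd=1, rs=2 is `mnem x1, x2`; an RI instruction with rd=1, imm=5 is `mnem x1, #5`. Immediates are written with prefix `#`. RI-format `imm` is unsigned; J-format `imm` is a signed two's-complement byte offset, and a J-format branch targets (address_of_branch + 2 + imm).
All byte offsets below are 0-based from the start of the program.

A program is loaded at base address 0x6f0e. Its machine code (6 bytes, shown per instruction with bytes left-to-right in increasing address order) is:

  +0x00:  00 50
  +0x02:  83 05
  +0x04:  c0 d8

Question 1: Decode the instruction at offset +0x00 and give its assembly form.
b #0

@+00  little-endian(00 50) = 0x5000
  opcode bits[15:12]=0x5: b/J
  imm@[11:0]=0x0 ⇒ #0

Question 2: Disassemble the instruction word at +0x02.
+0x02: 83 05 ⇒ word 0x0583 (little)
  opcode bits[15:12]=0x0: ldi/RI
  rd: (w>>9)&0x7=0x2 → x2
  imm: (w>>0)&0x1ff=0x183 → #387

ldi x2, #387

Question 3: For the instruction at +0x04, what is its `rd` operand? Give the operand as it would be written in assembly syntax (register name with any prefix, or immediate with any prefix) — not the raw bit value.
x4

off 0x04: read c0 d8 as little → 0xd8c0
  top 4b → 0xd → lw [RR]
  rd: (w>>9)&0x7=0x4 → x4
  rs: (w>>6)&0x7=0x3 → x3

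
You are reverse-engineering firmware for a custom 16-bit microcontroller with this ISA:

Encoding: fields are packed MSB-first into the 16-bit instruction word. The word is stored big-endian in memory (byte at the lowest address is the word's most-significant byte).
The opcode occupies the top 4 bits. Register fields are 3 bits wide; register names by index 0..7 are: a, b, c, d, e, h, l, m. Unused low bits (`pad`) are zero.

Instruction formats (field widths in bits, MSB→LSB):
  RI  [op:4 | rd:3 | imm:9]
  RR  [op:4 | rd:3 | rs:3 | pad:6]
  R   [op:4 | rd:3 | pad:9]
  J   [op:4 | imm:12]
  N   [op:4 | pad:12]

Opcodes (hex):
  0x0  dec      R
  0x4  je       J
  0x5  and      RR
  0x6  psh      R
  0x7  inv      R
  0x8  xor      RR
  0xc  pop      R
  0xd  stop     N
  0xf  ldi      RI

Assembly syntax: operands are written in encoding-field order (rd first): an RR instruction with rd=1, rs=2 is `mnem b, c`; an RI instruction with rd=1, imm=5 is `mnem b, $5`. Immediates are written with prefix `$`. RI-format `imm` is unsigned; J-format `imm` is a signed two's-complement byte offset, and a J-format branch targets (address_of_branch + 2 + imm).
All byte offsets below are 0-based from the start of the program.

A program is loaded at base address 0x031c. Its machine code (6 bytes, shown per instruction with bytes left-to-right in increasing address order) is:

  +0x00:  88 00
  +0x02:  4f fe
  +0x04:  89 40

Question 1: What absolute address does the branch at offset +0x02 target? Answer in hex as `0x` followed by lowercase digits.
0x031e

+0x02: 4f fe ⇒ word 0x4ffe (big)
  op=0x4ffe>>12=0x4 ⇒ je (J)
  [11:0] imm=4094 (s12→-2) = $-2
  target = base 0x031c + off 0x02 + 2 + imm -2 = 0x031e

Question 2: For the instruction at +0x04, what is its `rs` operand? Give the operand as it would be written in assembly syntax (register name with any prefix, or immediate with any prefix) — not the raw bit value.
h

+0x04: 89 40 ⇒ word 0x8940 (big)
  opcode bits[15:12]=0x8: xor/RR
  [11:9] rd=4 = e
  [8:6] rs=5 = h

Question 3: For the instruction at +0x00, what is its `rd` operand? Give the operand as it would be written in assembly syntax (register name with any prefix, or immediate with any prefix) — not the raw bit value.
e

@+00  big-endian(88 00) = 0x8800
  op=0x8800>>12=0x8 ⇒ xor (RR)
  rd: (w>>9)&0x7=0x4 → e
  rs: (w>>6)&0x7=0x0 → a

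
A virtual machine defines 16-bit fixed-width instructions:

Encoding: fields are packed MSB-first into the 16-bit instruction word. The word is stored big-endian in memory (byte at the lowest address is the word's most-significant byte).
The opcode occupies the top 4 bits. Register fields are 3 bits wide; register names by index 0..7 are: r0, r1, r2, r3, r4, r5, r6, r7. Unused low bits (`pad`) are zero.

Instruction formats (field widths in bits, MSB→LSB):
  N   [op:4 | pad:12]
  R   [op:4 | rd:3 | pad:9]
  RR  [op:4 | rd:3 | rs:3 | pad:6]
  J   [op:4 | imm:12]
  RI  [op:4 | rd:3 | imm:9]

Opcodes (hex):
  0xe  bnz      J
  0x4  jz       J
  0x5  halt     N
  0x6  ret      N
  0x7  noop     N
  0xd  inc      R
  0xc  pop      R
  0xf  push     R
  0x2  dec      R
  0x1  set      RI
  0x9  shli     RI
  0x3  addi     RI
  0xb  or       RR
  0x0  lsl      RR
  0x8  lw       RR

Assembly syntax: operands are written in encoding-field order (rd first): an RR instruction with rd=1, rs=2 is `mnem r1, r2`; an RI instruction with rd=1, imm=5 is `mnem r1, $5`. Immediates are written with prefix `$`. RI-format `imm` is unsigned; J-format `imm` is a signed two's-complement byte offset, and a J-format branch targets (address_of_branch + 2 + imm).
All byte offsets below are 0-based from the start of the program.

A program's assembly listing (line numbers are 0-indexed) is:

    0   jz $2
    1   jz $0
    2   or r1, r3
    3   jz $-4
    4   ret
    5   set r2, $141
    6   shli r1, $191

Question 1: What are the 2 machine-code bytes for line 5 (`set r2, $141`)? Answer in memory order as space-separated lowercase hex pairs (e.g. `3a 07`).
5. set fields op=0x1:4|rd=2:3|imm=141:9 → word 148dh → 14 8d

14 8d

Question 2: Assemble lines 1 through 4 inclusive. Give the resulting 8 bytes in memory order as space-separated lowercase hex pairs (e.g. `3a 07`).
line 1 (jz): pack op=0x4:4|imm=0:12 = 0x4000; big→ 40 00
line 2 (or): pack op=0xb:4|rd=1:3|rs=3:3|pad=0:6 = 0xb2c0; big→ b2 c0
line 3 (jz): pack op=0x4:4|imm=-4:12 = 0x4ffc; big→ 4f fc
line 4 (ret): pack op=0x6:4|pad=0:12 = 0x6000; big→ 60 00

40 00 b2 c0 4f fc 60 00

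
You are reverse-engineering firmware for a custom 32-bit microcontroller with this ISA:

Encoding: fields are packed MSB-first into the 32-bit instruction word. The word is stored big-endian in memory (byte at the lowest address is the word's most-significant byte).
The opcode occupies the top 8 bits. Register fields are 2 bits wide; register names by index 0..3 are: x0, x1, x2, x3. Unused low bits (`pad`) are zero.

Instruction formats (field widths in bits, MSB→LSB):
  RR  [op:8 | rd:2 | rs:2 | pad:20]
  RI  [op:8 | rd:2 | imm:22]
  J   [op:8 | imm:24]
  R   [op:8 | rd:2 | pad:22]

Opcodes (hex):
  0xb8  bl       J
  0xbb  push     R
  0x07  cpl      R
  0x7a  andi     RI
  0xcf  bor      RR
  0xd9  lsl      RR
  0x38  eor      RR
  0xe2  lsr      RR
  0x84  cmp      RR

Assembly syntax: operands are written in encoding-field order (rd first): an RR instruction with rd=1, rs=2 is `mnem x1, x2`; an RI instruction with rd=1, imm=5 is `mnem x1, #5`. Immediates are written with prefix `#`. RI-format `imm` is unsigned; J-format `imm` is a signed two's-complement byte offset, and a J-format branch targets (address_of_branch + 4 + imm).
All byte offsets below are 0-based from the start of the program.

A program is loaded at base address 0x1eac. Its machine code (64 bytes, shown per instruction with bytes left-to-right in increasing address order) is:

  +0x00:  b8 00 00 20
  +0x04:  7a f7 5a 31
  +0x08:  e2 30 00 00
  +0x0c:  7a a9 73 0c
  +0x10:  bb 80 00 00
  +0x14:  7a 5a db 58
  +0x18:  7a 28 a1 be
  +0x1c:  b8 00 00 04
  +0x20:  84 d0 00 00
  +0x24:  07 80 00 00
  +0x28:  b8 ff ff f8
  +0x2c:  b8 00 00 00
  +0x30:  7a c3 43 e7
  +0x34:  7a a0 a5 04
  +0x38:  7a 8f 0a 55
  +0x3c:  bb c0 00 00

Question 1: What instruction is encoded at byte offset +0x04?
[04] 7a f7 5a 31 → 0x7af75a31
  opcode bits[31:24]=0x7a: andi/RI
  rd: (w>>22)&0x3=0x3 → x3
  imm: (w>>0)&0x3fffff=0x375a31 → #3627569

andi x3, #3627569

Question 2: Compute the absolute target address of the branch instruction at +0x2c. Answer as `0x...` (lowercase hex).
+0x2c: b8 00 00 00 ⇒ word 0xb8000000 (big)
  top 8b → 0xb8 → bl [J]
  imm: (w>>0)&0xffffff=0x0 → #0
  target = base 0x1eac + off 0x2c + 4 + imm 0 = 0x1edc

0x1edc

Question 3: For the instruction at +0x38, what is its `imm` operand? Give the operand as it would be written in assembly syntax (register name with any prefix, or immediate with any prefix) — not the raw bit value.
#985685

@+38  big-endian(7a 8f 0a 55) = 0x7a8f0a55
  top 8b → 0x7a → andi [RI]
  [23:22] rd=2 = x2
  [21:0] imm=985685 = #985685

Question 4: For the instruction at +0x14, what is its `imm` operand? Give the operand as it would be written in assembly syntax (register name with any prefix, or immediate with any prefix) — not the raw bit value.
off 0x14: read 7a 5a db 58 as big → 0x7a5adb58
  top 8b → 0x7a → andi [RI]
  [23:22] rd=1 = x1
  [21:0] imm=1760088 = #1760088

#1760088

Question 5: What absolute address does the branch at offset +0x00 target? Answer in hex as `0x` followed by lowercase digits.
0x1ed0

@+00  big-endian(b8 00 00 20) = 0xb8000020
  op=0xb8000020>>24=0xb8 ⇒ bl (J)
  imm@[23:0]=0x20 ⇒ #32
  target = base 0x1eac + off 0x00 + 4 + imm 32 = 0x1ed0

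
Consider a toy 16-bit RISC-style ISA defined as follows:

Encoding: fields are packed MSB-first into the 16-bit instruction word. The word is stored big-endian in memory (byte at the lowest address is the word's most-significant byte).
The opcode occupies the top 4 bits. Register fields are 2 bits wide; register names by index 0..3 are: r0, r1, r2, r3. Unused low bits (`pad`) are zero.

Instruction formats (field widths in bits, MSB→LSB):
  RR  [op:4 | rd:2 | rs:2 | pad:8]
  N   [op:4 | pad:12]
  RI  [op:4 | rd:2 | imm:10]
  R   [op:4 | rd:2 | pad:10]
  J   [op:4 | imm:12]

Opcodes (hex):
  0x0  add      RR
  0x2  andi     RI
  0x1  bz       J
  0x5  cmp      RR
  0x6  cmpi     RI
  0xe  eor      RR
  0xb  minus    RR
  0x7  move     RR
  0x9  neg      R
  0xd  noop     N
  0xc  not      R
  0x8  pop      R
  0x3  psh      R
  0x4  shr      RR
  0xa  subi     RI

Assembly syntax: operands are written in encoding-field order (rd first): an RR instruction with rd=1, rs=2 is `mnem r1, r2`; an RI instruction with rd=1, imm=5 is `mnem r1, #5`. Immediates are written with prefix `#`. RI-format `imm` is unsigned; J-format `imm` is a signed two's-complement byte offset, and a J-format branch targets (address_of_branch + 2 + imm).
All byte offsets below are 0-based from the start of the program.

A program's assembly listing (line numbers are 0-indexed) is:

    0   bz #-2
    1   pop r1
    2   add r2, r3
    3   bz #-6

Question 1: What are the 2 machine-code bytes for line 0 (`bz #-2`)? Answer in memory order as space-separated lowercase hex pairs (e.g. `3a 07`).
1f fe

0. bz fields op=0x1:4|imm=-2:12 → word 1ffeh → 1f fe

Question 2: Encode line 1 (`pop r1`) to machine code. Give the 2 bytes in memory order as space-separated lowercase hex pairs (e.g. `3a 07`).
L1: pop op=0x8:4|rd=1:2|pad=0:10 ⇒ 0x8400 ⇒ big 84 00

84 00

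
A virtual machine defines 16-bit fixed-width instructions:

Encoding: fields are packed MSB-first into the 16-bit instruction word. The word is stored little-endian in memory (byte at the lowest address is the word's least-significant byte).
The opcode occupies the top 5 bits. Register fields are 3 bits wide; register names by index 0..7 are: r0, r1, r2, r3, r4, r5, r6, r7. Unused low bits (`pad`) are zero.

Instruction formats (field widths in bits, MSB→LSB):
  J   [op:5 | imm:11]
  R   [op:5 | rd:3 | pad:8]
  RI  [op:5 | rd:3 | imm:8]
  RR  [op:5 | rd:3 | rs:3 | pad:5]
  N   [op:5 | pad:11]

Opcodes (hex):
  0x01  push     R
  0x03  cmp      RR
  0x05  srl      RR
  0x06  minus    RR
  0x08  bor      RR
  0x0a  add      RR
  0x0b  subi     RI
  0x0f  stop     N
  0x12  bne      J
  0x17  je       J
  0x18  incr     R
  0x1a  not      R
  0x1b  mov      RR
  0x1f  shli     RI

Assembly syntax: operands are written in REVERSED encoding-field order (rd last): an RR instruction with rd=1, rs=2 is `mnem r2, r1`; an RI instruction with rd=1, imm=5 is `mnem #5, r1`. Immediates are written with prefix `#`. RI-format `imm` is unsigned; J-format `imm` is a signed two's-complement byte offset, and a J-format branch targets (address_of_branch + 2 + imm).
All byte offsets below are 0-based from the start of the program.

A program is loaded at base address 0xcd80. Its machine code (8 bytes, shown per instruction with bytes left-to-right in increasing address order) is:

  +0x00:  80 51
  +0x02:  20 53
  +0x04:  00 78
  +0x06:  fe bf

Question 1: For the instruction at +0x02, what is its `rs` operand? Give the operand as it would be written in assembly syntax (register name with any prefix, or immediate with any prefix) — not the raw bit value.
r1

+0x02: 20 53 ⇒ word 0x5320 (little)
  opcode bits[15:11]=0xa: add/RR
  [10:8] rd=3 = r3
  [7:5] rs=1 = r1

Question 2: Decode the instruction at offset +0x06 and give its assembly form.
je #-2

off 0x06: read fe bf as little → 0xbffe
  op=0xbffe>>11=0x17 ⇒ je (J)
  imm@[10:0]=0x7fe (s11→-2) ⇒ #-2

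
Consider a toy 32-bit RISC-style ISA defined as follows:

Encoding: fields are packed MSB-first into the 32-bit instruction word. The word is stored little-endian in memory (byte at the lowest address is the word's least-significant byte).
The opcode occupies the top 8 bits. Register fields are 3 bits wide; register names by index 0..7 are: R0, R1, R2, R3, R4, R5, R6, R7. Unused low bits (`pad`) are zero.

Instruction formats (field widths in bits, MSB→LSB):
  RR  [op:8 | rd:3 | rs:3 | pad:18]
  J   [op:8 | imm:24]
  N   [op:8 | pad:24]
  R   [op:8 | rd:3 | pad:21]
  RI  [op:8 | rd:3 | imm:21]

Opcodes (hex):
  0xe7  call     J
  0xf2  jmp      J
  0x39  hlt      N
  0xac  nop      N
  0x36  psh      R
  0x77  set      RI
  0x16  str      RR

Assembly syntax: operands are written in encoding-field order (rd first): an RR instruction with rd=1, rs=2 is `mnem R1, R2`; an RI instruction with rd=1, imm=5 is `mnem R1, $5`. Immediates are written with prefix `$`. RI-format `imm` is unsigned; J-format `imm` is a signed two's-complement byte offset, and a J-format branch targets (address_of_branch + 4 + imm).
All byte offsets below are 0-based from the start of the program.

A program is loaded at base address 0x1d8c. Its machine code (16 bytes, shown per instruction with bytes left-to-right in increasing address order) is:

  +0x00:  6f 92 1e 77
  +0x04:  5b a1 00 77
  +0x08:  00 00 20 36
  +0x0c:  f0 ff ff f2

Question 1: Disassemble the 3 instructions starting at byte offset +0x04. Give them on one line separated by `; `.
set R0, $41307; psh R1; jmp $-16

off 0x04: read 5b a1 00 77 as little → 0x7700a15b
  op=0x7700a15b>>24=0x77 ⇒ set (RI)
  rd@[23:21]=0x0 ⇒ R0
  imm@[20:0]=0xa15b ⇒ $41307
off 0x08: read 00 00 20 36 as little → 0x36200000
  op=0x36200000>>24=0x36 ⇒ psh (R)
  rd@[23:21]=0x1 ⇒ R1
off 0x0c: read f0 ff ff f2 as little → 0xf2fffff0
  op=0xf2fffff0>>24=0xf2 ⇒ jmp (J)
  imm@[23:0]=0xfffff0 (s24→-16) ⇒ $-16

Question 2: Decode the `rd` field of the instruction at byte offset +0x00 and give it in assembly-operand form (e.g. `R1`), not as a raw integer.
R0

[00] 6f 92 1e 77 → 0x771e926f
  top 8b → 0x77 → set [RI]
  [23:21] rd=0 = R0
  [20:0] imm=2003567 = $2003567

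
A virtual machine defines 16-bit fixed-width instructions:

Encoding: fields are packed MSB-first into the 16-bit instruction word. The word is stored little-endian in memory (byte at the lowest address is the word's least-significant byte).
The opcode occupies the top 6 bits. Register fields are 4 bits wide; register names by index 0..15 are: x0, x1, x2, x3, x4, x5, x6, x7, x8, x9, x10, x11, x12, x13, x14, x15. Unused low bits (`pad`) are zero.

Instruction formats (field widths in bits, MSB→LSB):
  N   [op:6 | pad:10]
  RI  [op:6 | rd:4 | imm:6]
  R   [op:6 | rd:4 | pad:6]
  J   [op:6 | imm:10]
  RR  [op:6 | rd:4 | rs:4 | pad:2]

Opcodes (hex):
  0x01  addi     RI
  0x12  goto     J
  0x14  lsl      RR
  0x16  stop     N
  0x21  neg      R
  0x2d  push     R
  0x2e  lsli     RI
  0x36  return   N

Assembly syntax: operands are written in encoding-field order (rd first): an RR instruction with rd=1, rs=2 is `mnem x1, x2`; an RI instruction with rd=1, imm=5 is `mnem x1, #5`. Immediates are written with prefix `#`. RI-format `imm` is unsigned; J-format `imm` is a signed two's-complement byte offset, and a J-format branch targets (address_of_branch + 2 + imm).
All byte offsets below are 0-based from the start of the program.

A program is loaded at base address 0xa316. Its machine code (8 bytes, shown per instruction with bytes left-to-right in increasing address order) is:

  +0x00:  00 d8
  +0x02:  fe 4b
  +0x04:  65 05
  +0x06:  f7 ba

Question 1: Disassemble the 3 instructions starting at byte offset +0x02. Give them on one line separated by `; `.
[02] fe 4b → 0x4bfe
  opcode bits[15:10]=0x12: goto/J
  imm: (w>>0)&0x3ff=0x3fe (s10→-2) → #-2
[04] 65 05 → 0x0565
  opcode bits[15:10]=0x1: addi/RI
  rd: (w>>6)&0xf=0x5 → x5
  imm: (w>>0)&0x3f=0x25 → #37
[06] f7 ba → 0xbaf7
  opcode bits[15:10]=0x2e: lsli/RI
  rd: (w>>6)&0xf=0xb → x11
  imm: (w>>0)&0x3f=0x37 → #55

goto #-2; addi x5, #37; lsli x11, #55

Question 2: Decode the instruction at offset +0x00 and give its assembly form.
return

[00] 00 d8 → 0xd800
  opcode bits[15:10]=0x36: return/N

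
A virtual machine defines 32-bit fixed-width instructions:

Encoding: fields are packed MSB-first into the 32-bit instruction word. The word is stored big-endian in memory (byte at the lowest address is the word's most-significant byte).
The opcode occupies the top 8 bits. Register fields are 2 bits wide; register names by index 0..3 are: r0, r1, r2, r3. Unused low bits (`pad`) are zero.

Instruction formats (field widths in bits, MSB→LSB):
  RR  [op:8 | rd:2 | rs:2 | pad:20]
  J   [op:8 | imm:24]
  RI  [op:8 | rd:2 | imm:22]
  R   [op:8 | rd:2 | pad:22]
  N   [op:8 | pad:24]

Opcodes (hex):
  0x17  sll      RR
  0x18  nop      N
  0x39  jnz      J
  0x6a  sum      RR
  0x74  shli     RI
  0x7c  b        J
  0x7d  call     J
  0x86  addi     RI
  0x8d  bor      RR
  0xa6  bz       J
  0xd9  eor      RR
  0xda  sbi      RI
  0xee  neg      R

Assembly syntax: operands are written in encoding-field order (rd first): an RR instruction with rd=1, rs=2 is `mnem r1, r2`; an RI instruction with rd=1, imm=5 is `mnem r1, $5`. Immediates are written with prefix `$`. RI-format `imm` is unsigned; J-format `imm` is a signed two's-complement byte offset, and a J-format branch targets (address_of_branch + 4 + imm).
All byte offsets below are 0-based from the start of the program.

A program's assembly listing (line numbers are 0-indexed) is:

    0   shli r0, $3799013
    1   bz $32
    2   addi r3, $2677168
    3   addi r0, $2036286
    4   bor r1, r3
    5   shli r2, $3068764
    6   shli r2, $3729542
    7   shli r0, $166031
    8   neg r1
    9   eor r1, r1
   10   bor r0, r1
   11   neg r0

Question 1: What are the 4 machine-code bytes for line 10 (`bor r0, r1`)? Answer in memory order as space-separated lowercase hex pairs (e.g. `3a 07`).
8d 10 00 00

10. bor fields op=0x8d:8|rd=0:2|rs=1:2|pad=0:20 → word 8d100000h → 8d 10 00 00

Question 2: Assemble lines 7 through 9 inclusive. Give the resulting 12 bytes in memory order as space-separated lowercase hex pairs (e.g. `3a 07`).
7. shli fields op=0x74:8|rd=0:2|imm=166031:22 → word 7402888fh → 74 02 88 8f
8. neg fields op=0xee:8|rd=1:2|pad=0:22 → word ee400000h → ee 40 00 00
9. eor fields op=0xd9:8|rd=1:2|rs=1:2|pad=0:20 → word d9500000h → d9 50 00 00

74 02 88 8f ee 40 00 00 d9 50 00 00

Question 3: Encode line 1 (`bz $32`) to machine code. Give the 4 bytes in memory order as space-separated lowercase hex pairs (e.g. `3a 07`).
a6 00 00 20

L1: bz op=0xa6:8|imm=32:24 ⇒ 0xa6000020 ⇒ big a6 00 00 20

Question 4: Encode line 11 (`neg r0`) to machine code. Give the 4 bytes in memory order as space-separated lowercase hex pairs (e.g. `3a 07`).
L11: neg op=0xee:8|rd=0:2|pad=0:22 ⇒ 0xee000000 ⇒ big ee 00 00 00

ee 00 00 00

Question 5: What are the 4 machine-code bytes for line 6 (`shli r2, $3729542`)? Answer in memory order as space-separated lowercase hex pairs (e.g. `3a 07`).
6. shli fields op=0x74:8|rd=2:2|imm=3729542:22 → word 74b8e886h → 74 b8 e8 86

74 b8 e8 86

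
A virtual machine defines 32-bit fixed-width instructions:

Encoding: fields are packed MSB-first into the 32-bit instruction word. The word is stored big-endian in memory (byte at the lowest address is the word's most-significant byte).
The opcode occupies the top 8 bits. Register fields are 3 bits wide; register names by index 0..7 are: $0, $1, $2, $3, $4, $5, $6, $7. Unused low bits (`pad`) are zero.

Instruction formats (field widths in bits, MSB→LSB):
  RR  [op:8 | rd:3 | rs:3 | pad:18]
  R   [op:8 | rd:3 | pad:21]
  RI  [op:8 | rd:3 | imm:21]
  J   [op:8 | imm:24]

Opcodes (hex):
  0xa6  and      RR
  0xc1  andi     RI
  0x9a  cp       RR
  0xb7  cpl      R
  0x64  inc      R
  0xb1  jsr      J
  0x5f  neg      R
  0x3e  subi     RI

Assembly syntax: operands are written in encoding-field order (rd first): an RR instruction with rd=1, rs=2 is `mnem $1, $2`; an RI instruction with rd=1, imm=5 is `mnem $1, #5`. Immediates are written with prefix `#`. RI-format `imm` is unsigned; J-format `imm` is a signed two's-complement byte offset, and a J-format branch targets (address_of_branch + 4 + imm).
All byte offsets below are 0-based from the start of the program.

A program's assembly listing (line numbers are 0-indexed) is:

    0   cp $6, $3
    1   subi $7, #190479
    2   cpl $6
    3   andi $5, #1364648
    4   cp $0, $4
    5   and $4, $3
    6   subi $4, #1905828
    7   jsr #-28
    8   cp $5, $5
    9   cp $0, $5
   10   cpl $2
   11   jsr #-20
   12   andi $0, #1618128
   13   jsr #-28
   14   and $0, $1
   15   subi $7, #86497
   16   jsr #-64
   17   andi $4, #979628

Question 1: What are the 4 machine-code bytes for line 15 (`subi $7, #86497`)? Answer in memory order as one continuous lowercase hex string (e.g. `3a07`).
3ee151e1

line 15 (subi): pack op=0x3e:8|rd=7:3|imm=86497:21 = 0x3ee151e1; big→ 3e e1 51 e1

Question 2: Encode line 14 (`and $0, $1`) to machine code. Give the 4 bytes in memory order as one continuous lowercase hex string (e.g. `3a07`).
line 14 (and): pack op=0xa6:8|rd=0:3|rs=1:3|pad=0:18 = 0xa6040000; big→ a6 04 00 00

a6040000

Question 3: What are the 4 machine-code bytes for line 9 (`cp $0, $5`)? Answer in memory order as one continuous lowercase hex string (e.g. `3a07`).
9a140000

line 9 (cp): pack op=0x9a:8|rd=0:3|rs=5:3|pad=0:18 = 0x9a140000; big→ 9a 14 00 00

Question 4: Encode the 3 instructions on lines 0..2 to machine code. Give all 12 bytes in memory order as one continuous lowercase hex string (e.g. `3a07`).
9acc00003ee2e80fb7c00000

L0: cp op=0x9a:8|rd=6:3|rs=3:3|pad=0:18 ⇒ 0x9acc0000 ⇒ big 9a cc 00 00
L1: subi op=0x3e:8|rd=7:3|imm=190479:21 ⇒ 0x3ee2e80f ⇒ big 3e e2 e8 0f
L2: cpl op=0xb7:8|rd=6:3|pad=0:21 ⇒ 0xb7c00000 ⇒ big b7 c0 00 00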